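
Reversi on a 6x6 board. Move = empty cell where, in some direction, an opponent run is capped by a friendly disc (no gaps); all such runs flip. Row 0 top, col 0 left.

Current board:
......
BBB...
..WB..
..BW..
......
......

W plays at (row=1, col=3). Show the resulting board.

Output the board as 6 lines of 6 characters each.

Answer: ......
BBBW..
..WW..
..BW..
......
......

Derivation:
Place W at (1,3); scan 8 dirs for brackets.
Dir NW: first cell '.' (not opp) -> no flip
Dir N: first cell '.' (not opp) -> no flip
Dir NE: first cell '.' (not opp) -> no flip
Dir W: opp run (1,2) (1,1) (1,0), next=edge -> no flip
Dir E: first cell '.' (not opp) -> no flip
Dir SW: first cell 'W' (not opp) -> no flip
Dir S: opp run (2,3) capped by W -> flip
Dir SE: first cell '.' (not opp) -> no flip
All flips: (2,3)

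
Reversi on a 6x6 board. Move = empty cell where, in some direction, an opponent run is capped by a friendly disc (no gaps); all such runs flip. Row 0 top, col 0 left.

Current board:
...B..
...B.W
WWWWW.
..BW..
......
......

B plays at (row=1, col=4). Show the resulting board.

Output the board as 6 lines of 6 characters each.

Place B at (1,4); scan 8 dirs for brackets.
Dir NW: first cell 'B' (not opp) -> no flip
Dir N: first cell '.' (not opp) -> no flip
Dir NE: first cell '.' (not opp) -> no flip
Dir W: first cell 'B' (not opp) -> no flip
Dir E: opp run (1,5), next=edge -> no flip
Dir SW: opp run (2,3) capped by B -> flip
Dir S: opp run (2,4), next='.' -> no flip
Dir SE: first cell '.' (not opp) -> no flip
All flips: (2,3)

Answer: ...B..
...BBW
WWWBW.
..BW..
......
......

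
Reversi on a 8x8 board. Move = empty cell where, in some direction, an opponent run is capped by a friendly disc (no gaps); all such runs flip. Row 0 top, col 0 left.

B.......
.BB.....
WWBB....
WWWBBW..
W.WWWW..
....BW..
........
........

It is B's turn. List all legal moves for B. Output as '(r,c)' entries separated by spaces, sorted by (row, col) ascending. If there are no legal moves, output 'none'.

(1,0): flips 3 -> legal
(2,4): no bracket -> illegal
(2,5): no bracket -> illegal
(2,6): no bracket -> illegal
(3,6): flips 2 -> legal
(4,1): flips 3 -> legal
(4,6): no bracket -> illegal
(5,0): no bracket -> illegal
(5,1): flips 1 -> legal
(5,2): flips 3 -> legal
(5,3): flips 1 -> legal
(5,6): flips 2 -> legal
(6,4): no bracket -> illegal
(6,5): no bracket -> illegal
(6,6): flips 2 -> legal

Answer: (1,0) (3,6) (4,1) (5,1) (5,2) (5,3) (5,6) (6,6)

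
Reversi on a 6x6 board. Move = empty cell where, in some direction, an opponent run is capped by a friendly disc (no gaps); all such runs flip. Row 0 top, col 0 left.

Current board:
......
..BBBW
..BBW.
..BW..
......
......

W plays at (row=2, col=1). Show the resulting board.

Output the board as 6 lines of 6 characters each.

Answer: ......
..BBBW
.WWWW.
..BW..
......
......

Derivation:
Place W at (2,1); scan 8 dirs for brackets.
Dir NW: first cell '.' (not opp) -> no flip
Dir N: first cell '.' (not opp) -> no flip
Dir NE: opp run (1,2), next='.' -> no flip
Dir W: first cell '.' (not opp) -> no flip
Dir E: opp run (2,2) (2,3) capped by W -> flip
Dir SW: first cell '.' (not opp) -> no flip
Dir S: first cell '.' (not opp) -> no flip
Dir SE: opp run (3,2), next='.' -> no flip
All flips: (2,2) (2,3)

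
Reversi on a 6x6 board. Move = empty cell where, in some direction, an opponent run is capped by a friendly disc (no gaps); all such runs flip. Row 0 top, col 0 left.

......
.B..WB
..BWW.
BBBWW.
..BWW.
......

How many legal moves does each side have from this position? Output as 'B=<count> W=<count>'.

Answer: B=7 W=4

Derivation:
-- B to move --
(0,3): no bracket -> illegal
(0,4): no bracket -> illegal
(0,5): flips 2 -> legal
(1,2): no bracket -> illegal
(1,3): flips 1 -> legal
(2,5): flips 2 -> legal
(3,5): flips 2 -> legal
(4,5): flips 2 -> legal
(5,2): no bracket -> illegal
(5,3): no bracket -> illegal
(5,4): flips 1 -> legal
(5,5): flips 2 -> legal
B mobility = 7
-- W to move --
(0,0): flips 2 -> legal
(0,1): no bracket -> illegal
(0,2): no bracket -> illegal
(0,4): no bracket -> illegal
(0,5): no bracket -> illegal
(1,0): no bracket -> illegal
(1,2): no bracket -> illegal
(1,3): no bracket -> illegal
(2,0): no bracket -> illegal
(2,1): flips 2 -> legal
(2,5): no bracket -> illegal
(4,0): no bracket -> illegal
(4,1): flips 2 -> legal
(5,1): flips 1 -> legal
(5,2): no bracket -> illegal
(5,3): no bracket -> illegal
W mobility = 4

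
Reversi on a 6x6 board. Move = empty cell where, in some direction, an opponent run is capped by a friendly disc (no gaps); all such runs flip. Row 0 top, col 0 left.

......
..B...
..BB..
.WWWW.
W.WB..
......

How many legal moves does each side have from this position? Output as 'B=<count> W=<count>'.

Answer: B=6 W=9

Derivation:
-- B to move --
(2,0): no bracket -> illegal
(2,1): flips 1 -> legal
(2,4): no bracket -> illegal
(2,5): flips 1 -> legal
(3,0): no bracket -> illegal
(3,5): no bracket -> illegal
(4,1): flips 2 -> legal
(4,4): flips 1 -> legal
(4,5): flips 1 -> legal
(5,0): no bracket -> illegal
(5,1): no bracket -> illegal
(5,2): flips 2 -> legal
(5,3): no bracket -> illegal
B mobility = 6
-- W to move --
(0,1): flips 2 -> legal
(0,2): flips 2 -> legal
(0,3): no bracket -> illegal
(1,1): flips 1 -> legal
(1,3): flips 2 -> legal
(1,4): flips 1 -> legal
(2,1): no bracket -> illegal
(2,4): no bracket -> illegal
(4,4): flips 1 -> legal
(5,2): flips 1 -> legal
(5,3): flips 1 -> legal
(5,4): flips 1 -> legal
W mobility = 9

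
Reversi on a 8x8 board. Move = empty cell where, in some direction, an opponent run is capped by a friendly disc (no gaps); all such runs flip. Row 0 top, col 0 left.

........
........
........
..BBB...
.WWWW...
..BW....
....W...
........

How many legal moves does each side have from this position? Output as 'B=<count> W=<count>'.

Answer: B=6 W=9

Derivation:
-- B to move --
(3,0): flips 1 -> legal
(3,1): no bracket -> illegal
(3,5): no bracket -> illegal
(4,0): no bracket -> illegal
(4,5): no bracket -> illegal
(5,0): flips 1 -> legal
(5,1): flips 1 -> legal
(5,4): flips 3 -> legal
(5,5): flips 1 -> legal
(6,2): no bracket -> illegal
(6,3): flips 2 -> legal
(6,5): no bracket -> illegal
(7,3): no bracket -> illegal
(7,4): no bracket -> illegal
(7,5): no bracket -> illegal
B mobility = 6
-- W to move --
(2,1): flips 1 -> legal
(2,2): flips 2 -> legal
(2,3): flips 2 -> legal
(2,4): flips 2 -> legal
(2,5): flips 1 -> legal
(3,1): no bracket -> illegal
(3,5): no bracket -> illegal
(4,5): no bracket -> illegal
(5,1): flips 1 -> legal
(6,1): flips 1 -> legal
(6,2): flips 1 -> legal
(6,3): flips 1 -> legal
W mobility = 9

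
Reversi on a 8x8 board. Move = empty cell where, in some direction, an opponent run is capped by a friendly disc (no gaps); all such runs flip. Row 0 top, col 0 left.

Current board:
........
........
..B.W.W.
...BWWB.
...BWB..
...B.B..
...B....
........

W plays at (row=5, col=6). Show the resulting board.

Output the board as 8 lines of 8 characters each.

Place W at (5,6); scan 8 dirs for brackets.
Dir NW: opp run (4,5) capped by W -> flip
Dir N: first cell '.' (not opp) -> no flip
Dir NE: first cell '.' (not opp) -> no flip
Dir W: opp run (5,5), next='.' -> no flip
Dir E: first cell '.' (not opp) -> no flip
Dir SW: first cell '.' (not opp) -> no flip
Dir S: first cell '.' (not opp) -> no flip
Dir SE: first cell '.' (not opp) -> no flip
All flips: (4,5)

Answer: ........
........
..B.W.W.
...BWWB.
...BWW..
...B.BW.
...B....
........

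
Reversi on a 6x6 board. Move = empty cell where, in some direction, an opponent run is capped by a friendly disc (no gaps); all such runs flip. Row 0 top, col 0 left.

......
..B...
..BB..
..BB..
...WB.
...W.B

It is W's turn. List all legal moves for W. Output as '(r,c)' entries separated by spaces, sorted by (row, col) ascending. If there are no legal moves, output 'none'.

Answer: (1,3) (2,1) (3,5) (4,5)

Derivation:
(0,1): no bracket -> illegal
(0,2): no bracket -> illegal
(0,3): no bracket -> illegal
(1,1): no bracket -> illegal
(1,3): flips 2 -> legal
(1,4): no bracket -> illegal
(2,1): flips 1 -> legal
(2,4): no bracket -> illegal
(3,1): no bracket -> illegal
(3,4): no bracket -> illegal
(3,5): flips 1 -> legal
(4,1): no bracket -> illegal
(4,2): no bracket -> illegal
(4,5): flips 1 -> legal
(5,4): no bracket -> illegal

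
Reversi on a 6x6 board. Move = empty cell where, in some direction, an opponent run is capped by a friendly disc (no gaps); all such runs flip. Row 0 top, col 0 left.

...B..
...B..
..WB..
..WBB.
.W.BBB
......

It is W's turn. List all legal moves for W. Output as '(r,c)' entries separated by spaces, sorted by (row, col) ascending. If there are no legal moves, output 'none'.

Answer: (0,4) (1,4) (2,4) (3,5) (5,4) (5,5)

Derivation:
(0,2): no bracket -> illegal
(0,4): flips 1 -> legal
(1,2): no bracket -> illegal
(1,4): flips 1 -> legal
(2,4): flips 1 -> legal
(2,5): no bracket -> illegal
(3,5): flips 2 -> legal
(4,2): no bracket -> illegal
(5,2): no bracket -> illegal
(5,3): no bracket -> illegal
(5,4): flips 1 -> legal
(5,5): flips 2 -> legal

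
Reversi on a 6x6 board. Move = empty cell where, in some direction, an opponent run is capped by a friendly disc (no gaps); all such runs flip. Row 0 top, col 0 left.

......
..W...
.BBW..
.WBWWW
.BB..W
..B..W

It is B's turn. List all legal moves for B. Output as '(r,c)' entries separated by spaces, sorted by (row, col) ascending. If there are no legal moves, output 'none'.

Answer: (0,2) (0,3) (1,4) (2,0) (2,4) (3,0) (4,0) (4,4)

Derivation:
(0,1): no bracket -> illegal
(0,2): flips 1 -> legal
(0,3): flips 1 -> legal
(1,1): no bracket -> illegal
(1,3): no bracket -> illegal
(1,4): flips 1 -> legal
(2,0): flips 1 -> legal
(2,4): flips 2 -> legal
(2,5): no bracket -> illegal
(3,0): flips 1 -> legal
(4,0): flips 1 -> legal
(4,3): no bracket -> illegal
(4,4): flips 1 -> legal
(5,4): no bracket -> illegal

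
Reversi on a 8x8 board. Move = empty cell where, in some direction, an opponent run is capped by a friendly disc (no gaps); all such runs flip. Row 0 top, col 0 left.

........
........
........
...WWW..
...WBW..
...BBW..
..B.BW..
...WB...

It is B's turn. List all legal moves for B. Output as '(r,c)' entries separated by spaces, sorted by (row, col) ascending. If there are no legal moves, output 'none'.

Answer: (2,2) (2,3) (2,4) (2,6) (3,2) (3,6) (4,2) (4,6) (5,6) (6,6) (7,2) (7,6)

Derivation:
(2,2): flips 1 -> legal
(2,3): flips 2 -> legal
(2,4): flips 1 -> legal
(2,5): no bracket -> illegal
(2,6): flips 1 -> legal
(3,2): flips 1 -> legal
(3,6): flips 1 -> legal
(4,2): flips 1 -> legal
(4,6): flips 2 -> legal
(5,2): no bracket -> illegal
(5,6): flips 2 -> legal
(6,3): no bracket -> illegal
(6,6): flips 2 -> legal
(7,2): flips 1 -> legal
(7,5): no bracket -> illegal
(7,6): flips 1 -> legal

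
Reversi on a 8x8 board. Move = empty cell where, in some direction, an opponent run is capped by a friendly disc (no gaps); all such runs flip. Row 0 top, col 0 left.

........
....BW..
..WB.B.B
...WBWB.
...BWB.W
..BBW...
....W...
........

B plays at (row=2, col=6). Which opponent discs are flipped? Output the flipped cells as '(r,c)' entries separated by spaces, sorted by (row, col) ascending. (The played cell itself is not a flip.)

Answer: (3,5) (4,4)

Derivation:
Dir NW: opp run (1,5), next='.' -> no flip
Dir N: first cell '.' (not opp) -> no flip
Dir NE: first cell '.' (not opp) -> no flip
Dir W: first cell 'B' (not opp) -> no flip
Dir E: first cell 'B' (not opp) -> no flip
Dir SW: opp run (3,5) (4,4) capped by B -> flip
Dir S: first cell 'B' (not opp) -> no flip
Dir SE: first cell '.' (not opp) -> no flip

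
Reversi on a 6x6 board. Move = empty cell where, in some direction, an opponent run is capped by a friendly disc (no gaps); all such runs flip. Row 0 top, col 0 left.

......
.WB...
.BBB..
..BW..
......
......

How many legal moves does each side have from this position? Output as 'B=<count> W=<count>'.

Answer: B=6 W=2

Derivation:
-- B to move --
(0,0): flips 1 -> legal
(0,1): flips 1 -> legal
(0,2): no bracket -> illegal
(1,0): flips 1 -> legal
(2,0): no bracket -> illegal
(2,4): no bracket -> illegal
(3,4): flips 1 -> legal
(4,2): no bracket -> illegal
(4,3): flips 1 -> legal
(4,4): flips 1 -> legal
B mobility = 6
-- W to move --
(0,1): no bracket -> illegal
(0,2): no bracket -> illegal
(0,3): no bracket -> illegal
(1,0): no bracket -> illegal
(1,3): flips 2 -> legal
(1,4): no bracket -> illegal
(2,0): no bracket -> illegal
(2,4): no bracket -> illegal
(3,0): no bracket -> illegal
(3,1): flips 2 -> legal
(3,4): no bracket -> illegal
(4,1): no bracket -> illegal
(4,2): no bracket -> illegal
(4,3): no bracket -> illegal
W mobility = 2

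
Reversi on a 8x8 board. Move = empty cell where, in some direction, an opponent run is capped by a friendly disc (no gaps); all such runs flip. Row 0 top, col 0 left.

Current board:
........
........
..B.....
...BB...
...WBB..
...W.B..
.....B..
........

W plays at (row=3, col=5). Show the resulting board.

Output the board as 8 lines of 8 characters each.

Place W at (3,5); scan 8 dirs for brackets.
Dir NW: first cell '.' (not opp) -> no flip
Dir N: first cell '.' (not opp) -> no flip
Dir NE: first cell '.' (not opp) -> no flip
Dir W: opp run (3,4) (3,3), next='.' -> no flip
Dir E: first cell '.' (not opp) -> no flip
Dir SW: opp run (4,4) capped by W -> flip
Dir S: opp run (4,5) (5,5) (6,5), next='.' -> no flip
Dir SE: first cell '.' (not opp) -> no flip
All flips: (4,4)

Answer: ........
........
..B.....
...BBW..
...WWB..
...W.B..
.....B..
........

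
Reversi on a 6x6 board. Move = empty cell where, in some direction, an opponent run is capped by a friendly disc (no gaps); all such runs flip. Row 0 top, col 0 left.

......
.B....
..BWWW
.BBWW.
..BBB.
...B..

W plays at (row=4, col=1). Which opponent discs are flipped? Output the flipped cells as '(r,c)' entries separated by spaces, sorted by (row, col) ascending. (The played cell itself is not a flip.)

Dir NW: first cell '.' (not opp) -> no flip
Dir N: opp run (3,1), next='.' -> no flip
Dir NE: opp run (3,2) capped by W -> flip
Dir W: first cell '.' (not opp) -> no flip
Dir E: opp run (4,2) (4,3) (4,4), next='.' -> no flip
Dir SW: first cell '.' (not opp) -> no flip
Dir S: first cell '.' (not opp) -> no flip
Dir SE: first cell '.' (not opp) -> no flip

Answer: (3,2)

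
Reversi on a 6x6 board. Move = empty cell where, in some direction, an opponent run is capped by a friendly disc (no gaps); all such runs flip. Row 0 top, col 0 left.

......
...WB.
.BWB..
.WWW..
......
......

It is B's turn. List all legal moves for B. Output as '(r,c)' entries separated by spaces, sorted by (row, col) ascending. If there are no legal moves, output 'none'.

Answer: (0,3) (1,2) (4,1) (4,3)

Derivation:
(0,2): no bracket -> illegal
(0,3): flips 1 -> legal
(0,4): no bracket -> illegal
(1,1): no bracket -> illegal
(1,2): flips 1 -> legal
(2,0): no bracket -> illegal
(2,4): no bracket -> illegal
(3,0): no bracket -> illegal
(3,4): no bracket -> illegal
(4,0): no bracket -> illegal
(4,1): flips 2 -> legal
(4,2): no bracket -> illegal
(4,3): flips 2 -> legal
(4,4): no bracket -> illegal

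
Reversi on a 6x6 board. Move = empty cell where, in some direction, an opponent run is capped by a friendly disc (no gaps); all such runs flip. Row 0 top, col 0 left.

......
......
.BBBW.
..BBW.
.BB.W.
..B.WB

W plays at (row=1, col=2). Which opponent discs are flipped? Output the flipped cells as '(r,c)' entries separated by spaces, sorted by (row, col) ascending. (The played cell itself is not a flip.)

Answer: (2,3)

Derivation:
Dir NW: first cell '.' (not opp) -> no flip
Dir N: first cell '.' (not opp) -> no flip
Dir NE: first cell '.' (not opp) -> no flip
Dir W: first cell '.' (not opp) -> no flip
Dir E: first cell '.' (not opp) -> no flip
Dir SW: opp run (2,1), next='.' -> no flip
Dir S: opp run (2,2) (3,2) (4,2) (5,2), next=edge -> no flip
Dir SE: opp run (2,3) capped by W -> flip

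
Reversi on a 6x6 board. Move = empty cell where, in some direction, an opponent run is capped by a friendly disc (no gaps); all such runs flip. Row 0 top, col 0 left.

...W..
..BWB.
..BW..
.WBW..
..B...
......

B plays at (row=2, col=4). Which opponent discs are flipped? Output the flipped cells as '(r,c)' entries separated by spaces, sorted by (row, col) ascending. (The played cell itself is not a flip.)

Answer: (2,3) (3,3)

Derivation:
Dir NW: opp run (1,3), next='.' -> no flip
Dir N: first cell 'B' (not opp) -> no flip
Dir NE: first cell '.' (not opp) -> no flip
Dir W: opp run (2,3) capped by B -> flip
Dir E: first cell '.' (not opp) -> no flip
Dir SW: opp run (3,3) capped by B -> flip
Dir S: first cell '.' (not opp) -> no flip
Dir SE: first cell '.' (not opp) -> no flip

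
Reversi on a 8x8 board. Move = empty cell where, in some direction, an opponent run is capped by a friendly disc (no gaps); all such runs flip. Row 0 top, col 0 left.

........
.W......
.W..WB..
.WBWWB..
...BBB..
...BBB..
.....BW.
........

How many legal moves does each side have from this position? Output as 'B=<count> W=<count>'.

-- B to move --
(0,0): no bracket -> illegal
(0,1): no bracket -> illegal
(0,2): no bracket -> illegal
(1,0): flips 1 -> legal
(1,2): no bracket -> illegal
(1,3): flips 1 -> legal
(1,4): flips 2 -> legal
(1,5): no bracket -> illegal
(2,0): no bracket -> illegal
(2,2): flips 1 -> legal
(2,3): flips 3 -> legal
(3,0): flips 1 -> legal
(4,0): no bracket -> illegal
(4,1): no bracket -> illegal
(4,2): no bracket -> illegal
(5,6): no bracket -> illegal
(5,7): no bracket -> illegal
(6,7): flips 1 -> legal
(7,5): no bracket -> illegal
(7,6): no bracket -> illegal
(7,7): flips 1 -> legal
B mobility = 8
-- W to move --
(1,4): no bracket -> illegal
(1,5): no bracket -> illegal
(1,6): flips 1 -> legal
(2,2): no bracket -> illegal
(2,3): no bracket -> illegal
(2,6): flips 1 -> legal
(3,6): flips 1 -> legal
(4,1): no bracket -> illegal
(4,2): no bracket -> illegal
(4,6): flips 1 -> legal
(5,2): flips 1 -> legal
(5,6): flips 1 -> legal
(6,2): no bracket -> illegal
(6,3): flips 2 -> legal
(6,4): flips 3 -> legal
(7,4): no bracket -> illegal
(7,5): no bracket -> illegal
(7,6): flips 4 -> legal
W mobility = 9

Answer: B=8 W=9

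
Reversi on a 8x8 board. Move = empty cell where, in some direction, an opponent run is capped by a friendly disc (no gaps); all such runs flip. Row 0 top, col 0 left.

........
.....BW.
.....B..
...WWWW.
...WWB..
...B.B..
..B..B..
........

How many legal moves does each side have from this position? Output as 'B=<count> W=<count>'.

Answer: B=9 W=9

Derivation:
-- B to move --
(0,5): no bracket -> illegal
(0,6): no bracket -> illegal
(0,7): flips 1 -> legal
(1,7): flips 1 -> legal
(2,2): flips 2 -> legal
(2,3): flips 3 -> legal
(2,4): no bracket -> illegal
(2,6): flips 2 -> legal
(2,7): flips 1 -> legal
(3,2): no bracket -> illegal
(3,7): no bracket -> illegal
(4,2): flips 2 -> legal
(4,6): no bracket -> illegal
(4,7): flips 1 -> legal
(5,2): flips 2 -> legal
(5,4): no bracket -> illegal
B mobility = 9
-- W to move --
(0,4): no bracket -> illegal
(0,5): flips 2 -> legal
(0,6): no bracket -> illegal
(1,4): flips 2 -> legal
(2,4): no bracket -> illegal
(2,6): no bracket -> illegal
(4,2): no bracket -> illegal
(4,6): flips 1 -> legal
(5,1): no bracket -> illegal
(5,2): no bracket -> illegal
(5,4): flips 1 -> legal
(5,6): flips 1 -> legal
(6,1): no bracket -> illegal
(6,3): flips 1 -> legal
(6,4): no bracket -> illegal
(6,6): flips 1 -> legal
(7,1): flips 2 -> legal
(7,2): no bracket -> illegal
(7,3): no bracket -> illegal
(7,4): no bracket -> illegal
(7,5): flips 3 -> legal
(7,6): no bracket -> illegal
W mobility = 9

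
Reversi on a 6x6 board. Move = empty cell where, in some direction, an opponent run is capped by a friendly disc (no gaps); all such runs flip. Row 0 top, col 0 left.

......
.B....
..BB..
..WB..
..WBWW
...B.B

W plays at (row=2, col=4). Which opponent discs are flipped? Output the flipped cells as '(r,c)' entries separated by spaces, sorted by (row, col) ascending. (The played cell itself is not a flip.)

Answer: (3,3)

Derivation:
Dir NW: first cell '.' (not opp) -> no flip
Dir N: first cell '.' (not opp) -> no flip
Dir NE: first cell '.' (not opp) -> no flip
Dir W: opp run (2,3) (2,2), next='.' -> no flip
Dir E: first cell '.' (not opp) -> no flip
Dir SW: opp run (3,3) capped by W -> flip
Dir S: first cell '.' (not opp) -> no flip
Dir SE: first cell '.' (not opp) -> no flip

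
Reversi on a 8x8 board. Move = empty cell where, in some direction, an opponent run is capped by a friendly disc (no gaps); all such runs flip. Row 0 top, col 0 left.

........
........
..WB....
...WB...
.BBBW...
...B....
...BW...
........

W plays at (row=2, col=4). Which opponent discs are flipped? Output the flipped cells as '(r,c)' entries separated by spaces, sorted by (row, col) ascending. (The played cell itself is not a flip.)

Answer: (2,3) (3,4)

Derivation:
Dir NW: first cell '.' (not opp) -> no flip
Dir N: first cell '.' (not opp) -> no flip
Dir NE: first cell '.' (not opp) -> no flip
Dir W: opp run (2,3) capped by W -> flip
Dir E: first cell '.' (not opp) -> no flip
Dir SW: first cell 'W' (not opp) -> no flip
Dir S: opp run (3,4) capped by W -> flip
Dir SE: first cell '.' (not opp) -> no flip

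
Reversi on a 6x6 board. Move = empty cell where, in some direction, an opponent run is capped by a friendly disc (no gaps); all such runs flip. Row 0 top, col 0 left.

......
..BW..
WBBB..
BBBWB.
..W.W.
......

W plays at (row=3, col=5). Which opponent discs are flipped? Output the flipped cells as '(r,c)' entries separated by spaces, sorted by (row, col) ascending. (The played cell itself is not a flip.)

Dir NW: first cell '.' (not opp) -> no flip
Dir N: first cell '.' (not opp) -> no flip
Dir NE: edge -> no flip
Dir W: opp run (3,4) capped by W -> flip
Dir E: edge -> no flip
Dir SW: first cell 'W' (not opp) -> no flip
Dir S: first cell '.' (not opp) -> no flip
Dir SE: edge -> no flip

Answer: (3,4)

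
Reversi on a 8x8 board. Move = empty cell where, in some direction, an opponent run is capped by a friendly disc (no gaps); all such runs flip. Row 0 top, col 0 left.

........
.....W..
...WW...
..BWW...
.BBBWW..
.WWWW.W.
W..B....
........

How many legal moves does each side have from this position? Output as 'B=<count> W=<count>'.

Answer: B=11 W=9

Derivation:
-- B to move --
(0,4): no bracket -> illegal
(0,5): no bracket -> illegal
(0,6): flips 3 -> legal
(1,2): no bracket -> illegal
(1,3): flips 2 -> legal
(1,4): flips 1 -> legal
(1,6): no bracket -> illegal
(2,2): no bracket -> illegal
(2,5): flips 1 -> legal
(2,6): no bracket -> illegal
(3,5): flips 2 -> legal
(3,6): flips 2 -> legal
(4,0): no bracket -> illegal
(4,6): flips 2 -> legal
(4,7): no bracket -> illegal
(5,0): no bracket -> illegal
(5,5): no bracket -> illegal
(5,7): no bracket -> illegal
(6,1): flips 2 -> legal
(6,2): flips 1 -> legal
(6,4): flips 1 -> legal
(6,5): flips 1 -> legal
(6,6): no bracket -> illegal
(6,7): no bracket -> illegal
(7,0): no bracket -> illegal
(7,1): no bracket -> illegal
B mobility = 11
-- W to move --
(2,1): flips 2 -> legal
(2,2): flips 2 -> legal
(3,0): flips 1 -> legal
(3,1): flips 3 -> legal
(4,0): flips 3 -> legal
(5,0): flips 2 -> legal
(6,2): no bracket -> illegal
(6,4): no bracket -> illegal
(7,2): flips 1 -> legal
(7,3): flips 1 -> legal
(7,4): flips 1 -> legal
W mobility = 9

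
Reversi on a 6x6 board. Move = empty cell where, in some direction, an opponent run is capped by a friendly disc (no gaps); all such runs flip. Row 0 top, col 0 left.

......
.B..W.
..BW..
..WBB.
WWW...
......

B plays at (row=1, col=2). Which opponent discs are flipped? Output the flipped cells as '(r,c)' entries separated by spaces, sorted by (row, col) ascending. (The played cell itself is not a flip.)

Dir NW: first cell '.' (not opp) -> no flip
Dir N: first cell '.' (not opp) -> no flip
Dir NE: first cell '.' (not opp) -> no flip
Dir W: first cell 'B' (not opp) -> no flip
Dir E: first cell '.' (not opp) -> no flip
Dir SW: first cell '.' (not opp) -> no flip
Dir S: first cell 'B' (not opp) -> no flip
Dir SE: opp run (2,3) capped by B -> flip

Answer: (2,3)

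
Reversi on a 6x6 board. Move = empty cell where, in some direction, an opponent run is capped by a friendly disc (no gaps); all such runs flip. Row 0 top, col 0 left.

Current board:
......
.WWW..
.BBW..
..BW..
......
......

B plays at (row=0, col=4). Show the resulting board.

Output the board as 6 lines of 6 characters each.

Place B at (0,4); scan 8 dirs for brackets.
Dir NW: edge -> no flip
Dir N: edge -> no flip
Dir NE: edge -> no flip
Dir W: first cell '.' (not opp) -> no flip
Dir E: first cell '.' (not opp) -> no flip
Dir SW: opp run (1,3) capped by B -> flip
Dir S: first cell '.' (not opp) -> no flip
Dir SE: first cell '.' (not opp) -> no flip
All flips: (1,3)

Answer: ....B.
.WWB..
.BBW..
..BW..
......
......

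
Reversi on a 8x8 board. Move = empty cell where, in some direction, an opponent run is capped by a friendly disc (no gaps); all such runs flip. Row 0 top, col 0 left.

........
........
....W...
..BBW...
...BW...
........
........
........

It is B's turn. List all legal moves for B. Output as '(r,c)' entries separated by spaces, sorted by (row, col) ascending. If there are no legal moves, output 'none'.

Answer: (1,5) (2,5) (3,5) (4,5) (5,5)

Derivation:
(1,3): no bracket -> illegal
(1,4): no bracket -> illegal
(1,5): flips 1 -> legal
(2,3): no bracket -> illegal
(2,5): flips 1 -> legal
(3,5): flips 1 -> legal
(4,5): flips 1 -> legal
(5,3): no bracket -> illegal
(5,4): no bracket -> illegal
(5,5): flips 1 -> legal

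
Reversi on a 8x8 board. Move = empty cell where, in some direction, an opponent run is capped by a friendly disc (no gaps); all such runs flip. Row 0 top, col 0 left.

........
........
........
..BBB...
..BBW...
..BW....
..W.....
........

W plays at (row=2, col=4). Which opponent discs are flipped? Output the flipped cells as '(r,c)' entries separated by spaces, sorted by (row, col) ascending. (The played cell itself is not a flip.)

Answer: (3,4)

Derivation:
Dir NW: first cell '.' (not opp) -> no flip
Dir N: first cell '.' (not opp) -> no flip
Dir NE: first cell '.' (not opp) -> no flip
Dir W: first cell '.' (not opp) -> no flip
Dir E: first cell '.' (not opp) -> no flip
Dir SW: opp run (3,3) (4,2), next='.' -> no flip
Dir S: opp run (3,4) capped by W -> flip
Dir SE: first cell '.' (not opp) -> no flip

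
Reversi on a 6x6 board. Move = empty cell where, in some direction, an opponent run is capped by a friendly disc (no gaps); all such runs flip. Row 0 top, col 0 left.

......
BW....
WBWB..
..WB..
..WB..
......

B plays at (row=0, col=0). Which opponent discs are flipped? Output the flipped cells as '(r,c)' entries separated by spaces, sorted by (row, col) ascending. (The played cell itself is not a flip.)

Answer: (1,1) (2,2)

Derivation:
Dir NW: edge -> no flip
Dir N: edge -> no flip
Dir NE: edge -> no flip
Dir W: edge -> no flip
Dir E: first cell '.' (not opp) -> no flip
Dir SW: edge -> no flip
Dir S: first cell 'B' (not opp) -> no flip
Dir SE: opp run (1,1) (2,2) capped by B -> flip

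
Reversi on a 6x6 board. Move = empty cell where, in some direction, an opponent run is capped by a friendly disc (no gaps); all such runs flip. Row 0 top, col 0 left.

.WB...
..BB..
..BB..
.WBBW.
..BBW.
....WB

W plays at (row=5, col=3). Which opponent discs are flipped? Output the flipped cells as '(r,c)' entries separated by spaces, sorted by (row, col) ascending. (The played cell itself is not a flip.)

Answer: (4,2)

Derivation:
Dir NW: opp run (4,2) capped by W -> flip
Dir N: opp run (4,3) (3,3) (2,3) (1,3), next='.' -> no flip
Dir NE: first cell 'W' (not opp) -> no flip
Dir W: first cell '.' (not opp) -> no flip
Dir E: first cell 'W' (not opp) -> no flip
Dir SW: edge -> no flip
Dir S: edge -> no flip
Dir SE: edge -> no flip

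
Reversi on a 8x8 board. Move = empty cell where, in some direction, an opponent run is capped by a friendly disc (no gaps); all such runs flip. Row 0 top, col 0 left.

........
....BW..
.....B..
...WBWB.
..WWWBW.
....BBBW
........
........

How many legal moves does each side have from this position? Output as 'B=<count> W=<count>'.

-- B to move --
(0,4): no bracket -> illegal
(0,5): flips 1 -> legal
(0,6): no bracket -> illegal
(1,6): flips 1 -> legal
(2,2): flips 2 -> legal
(2,3): no bracket -> illegal
(2,4): no bracket -> illegal
(2,6): no bracket -> illegal
(3,1): no bracket -> illegal
(3,2): flips 2 -> legal
(3,7): flips 1 -> legal
(4,1): flips 3 -> legal
(4,7): flips 1 -> legal
(5,1): no bracket -> illegal
(5,2): flips 1 -> legal
(5,3): no bracket -> illegal
(6,6): no bracket -> illegal
(6,7): no bracket -> illegal
B mobility = 8
-- W to move --
(0,3): no bracket -> illegal
(0,4): no bracket -> illegal
(0,5): no bracket -> illegal
(1,3): flips 1 -> legal
(1,6): flips 2 -> legal
(2,3): no bracket -> illegal
(2,4): flips 1 -> legal
(2,6): flips 1 -> legal
(2,7): no bracket -> illegal
(3,7): flips 1 -> legal
(4,7): no bracket -> illegal
(5,3): flips 3 -> legal
(6,3): no bracket -> illegal
(6,4): flips 2 -> legal
(6,5): flips 3 -> legal
(6,6): flips 2 -> legal
(6,7): no bracket -> illegal
W mobility = 9

Answer: B=8 W=9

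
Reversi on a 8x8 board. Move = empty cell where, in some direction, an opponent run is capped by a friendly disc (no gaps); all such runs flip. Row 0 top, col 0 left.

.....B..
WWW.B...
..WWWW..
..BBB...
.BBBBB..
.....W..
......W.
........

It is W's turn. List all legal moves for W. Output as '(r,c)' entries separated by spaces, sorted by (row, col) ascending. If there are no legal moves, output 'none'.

Answer: (0,3) (0,4) (3,5) (5,0) (5,1) (5,2) (5,3) (5,4) (5,6)

Derivation:
(0,3): flips 1 -> legal
(0,4): flips 1 -> legal
(0,6): no bracket -> illegal
(1,3): no bracket -> illegal
(1,5): no bracket -> illegal
(1,6): no bracket -> illegal
(2,1): no bracket -> illegal
(3,0): no bracket -> illegal
(3,1): no bracket -> illegal
(3,5): flips 1 -> legal
(3,6): no bracket -> illegal
(4,0): no bracket -> illegal
(4,6): no bracket -> illegal
(5,0): flips 2 -> legal
(5,1): flips 2 -> legal
(5,2): flips 4 -> legal
(5,3): flips 2 -> legal
(5,4): flips 2 -> legal
(5,6): flips 2 -> legal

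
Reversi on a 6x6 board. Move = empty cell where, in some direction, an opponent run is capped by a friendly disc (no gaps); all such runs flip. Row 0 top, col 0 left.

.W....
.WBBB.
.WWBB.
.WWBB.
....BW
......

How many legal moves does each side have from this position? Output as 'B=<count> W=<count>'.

Answer: B=7 W=9

Derivation:
-- B to move --
(0,0): flips 2 -> legal
(0,2): no bracket -> illegal
(1,0): flips 1 -> legal
(2,0): flips 2 -> legal
(3,0): flips 3 -> legal
(3,5): no bracket -> illegal
(4,0): flips 2 -> legal
(4,1): flips 1 -> legal
(4,2): flips 2 -> legal
(4,3): no bracket -> illegal
(5,4): no bracket -> illegal
(5,5): no bracket -> illegal
B mobility = 7
-- W to move --
(0,2): flips 1 -> legal
(0,3): flips 1 -> legal
(0,4): flips 1 -> legal
(0,5): flips 2 -> legal
(1,5): flips 3 -> legal
(2,5): flips 2 -> legal
(3,5): flips 2 -> legal
(4,2): no bracket -> illegal
(4,3): flips 1 -> legal
(5,3): no bracket -> illegal
(5,4): no bracket -> illegal
(5,5): flips 2 -> legal
W mobility = 9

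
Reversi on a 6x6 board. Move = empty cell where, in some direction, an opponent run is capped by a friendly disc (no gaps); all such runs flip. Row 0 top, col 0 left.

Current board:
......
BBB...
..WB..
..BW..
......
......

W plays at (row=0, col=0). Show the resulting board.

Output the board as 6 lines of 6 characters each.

Place W at (0,0); scan 8 dirs for brackets.
Dir NW: edge -> no flip
Dir N: edge -> no flip
Dir NE: edge -> no flip
Dir W: edge -> no flip
Dir E: first cell '.' (not opp) -> no flip
Dir SW: edge -> no flip
Dir S: opp run (1,0), next='.' -> no flip
Dir SE: opp run (1,1) capped by W -> flip
All flips: (1,1)

Answer: W.....
BWB...
..WB..
..BW..
......
......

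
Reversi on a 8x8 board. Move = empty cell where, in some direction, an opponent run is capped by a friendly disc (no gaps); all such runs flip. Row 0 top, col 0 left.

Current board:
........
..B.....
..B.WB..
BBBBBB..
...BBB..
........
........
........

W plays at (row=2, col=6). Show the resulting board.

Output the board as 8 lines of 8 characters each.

Place W at (2,6); scan 8 dirs for brackets.
Dir NW: first cell '.' (not opp) -> no flip
Dir N: first cell '.' (not opp) -> no flip
Dir NE: first cell '.' (not opp) -> no flip
Dir W: opp run (2,5) capped by W -> flip
Dir E: first cell '.' (not opp) -> no flip
Dir SW: opp run (3,5) (4,4), next='.' -> no flip
Dir S: first cell '.' (not opp) -> no flip
Dir SE: first cell '.' (not opp) -> no flip
All flips: (2,5)

Answer: ........
..B.....
..B.WWW.
BBBBBB..
...BBB..
........
........
........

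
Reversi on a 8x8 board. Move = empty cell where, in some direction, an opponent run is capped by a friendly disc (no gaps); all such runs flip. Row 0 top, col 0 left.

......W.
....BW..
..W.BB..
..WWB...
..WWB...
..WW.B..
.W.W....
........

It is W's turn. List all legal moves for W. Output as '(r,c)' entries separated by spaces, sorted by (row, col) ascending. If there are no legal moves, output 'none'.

(0,3): no bracket -> illegal
(0,4): no bracket -> illegal
(0,5): no bracket -> illegal
(1,3): flips 1 -> legal
(1,6): flips 2 -> legal
(2,3): no bracket -> illegal
(2,6): no bracket -> illegal
(3,5): flips 3 -> legal
(3,6): no bracket -> illegal
(4,5): flips 1 -> legal
(4,6): no bracket -> illegal
(5,4): no bracket -> illegal
(5,6): no bracket -> illegal
(6,4): no bracket -> illegal
(6,5): no bracket -> illegal
(6,6): flips 2 -> legal

Answer: (1,3) (1,6) (3,5) (4,5) (6,6)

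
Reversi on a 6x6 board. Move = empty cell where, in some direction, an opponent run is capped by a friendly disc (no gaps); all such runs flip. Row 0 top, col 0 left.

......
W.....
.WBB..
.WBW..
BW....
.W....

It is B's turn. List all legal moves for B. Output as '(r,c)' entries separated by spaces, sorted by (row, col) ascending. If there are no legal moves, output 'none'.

(0,0): no bracket -> illegal
(0,1): no bracket -> illegal
(1,1): no bracket -> illegal
(1,2): no bracket -> illegal
(2,0): flips 1 -> legal
(2,4): no bracket -> illegal
(3,0): flips 1 -> legal
(3,4): flips 1 -> legal
(4,2): flips 1 -> legal
(4,3): flips 1 -> legal
(4,4): flips 1 -> legal
(5,0): flips 1 -> legal
(5,2): no bracket -> illegal

Answer: (2,0) (3,0) (3,4) (4,2) (4,3) (4,4) (5,0)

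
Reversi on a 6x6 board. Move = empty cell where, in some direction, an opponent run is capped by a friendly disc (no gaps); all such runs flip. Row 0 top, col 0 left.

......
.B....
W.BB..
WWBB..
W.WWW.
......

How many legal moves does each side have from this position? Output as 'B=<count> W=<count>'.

-- B to move --
(1,0): no bracket -> illegal
(2,1): no bracket -> illegal
(3,4): no bracket -> illegal
(3,5): no bracket -> illegal
(4,1): no bracket -> illegal
(4,5): no bracket -> illegal
(5,0): no bracket -> illegal
(5,1): flips 1 -> legal
(5,2): flips 1 -> legal
(5,3): flips 1 -> legal
(5,4): flips 1 -> legal
(5,5): flips 1 -> legal
B mobility = 5
-- W to move --
(0,0): flips 3 -> legal
(0,1): no bracket -> illegal
(0,2): flips 1 -> legal
(1,0): no bracket -> illegal
(1,2): flips 2 -> legal
(1,3): flips 3 -> legal
(1,4): no bracket -> illegal
(2,1): flips 1 -> legal
(2,4): flips 1 -> legal
(3,4): flips 2 -> legal
(4,1): no bracket -> illegal
W mobility = 7

Answer: B=5 W=7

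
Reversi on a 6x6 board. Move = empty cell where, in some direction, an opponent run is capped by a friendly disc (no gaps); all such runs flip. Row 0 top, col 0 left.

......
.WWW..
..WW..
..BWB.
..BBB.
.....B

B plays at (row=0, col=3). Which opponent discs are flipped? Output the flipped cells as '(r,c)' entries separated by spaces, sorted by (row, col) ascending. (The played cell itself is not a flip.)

Answer: (1,3) (2,3) (3,3)

Derivation:
Dir NW: edge -> no flip
Dir N: edge -> no flip
Dir NE: edge -> no flip
Dir W: first cell '.' (not opp) -> no flip
Dir E: first cell '.' (not opp) -> no flip
Dir SW: opp run (1,2), next='.' -> no flip
Dir S: opp run (1,3) (2,3) (3,3) capped by B -> flip
Dir SE: first cell '.' (not opp) -> no flip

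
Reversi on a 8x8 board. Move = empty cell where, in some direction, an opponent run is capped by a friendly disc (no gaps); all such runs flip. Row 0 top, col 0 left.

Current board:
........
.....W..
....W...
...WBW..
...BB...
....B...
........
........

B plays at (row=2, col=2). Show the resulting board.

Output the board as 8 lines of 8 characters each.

Answer: ........
.....W..
..B.W...
...BBW..
...BB...
....B...
........
........

Derivation:
Place B at (2,2); scan 8 dirs for brackets.
Dir NW: first cell '.' (not opp) -> no flip
Dir N: first cell '.' (not opp) -> no flip
Dir NE: first cell '.' (not opp) -> no flip
Dir W: first cell '.' (not opp) -> no flip
Dir E: first cell '.' (not opp) -> no flip
Dir SW: first cell '.' (not opp) -> no flip
Dir S: first cell '.' (not opp) -> no flip
Dir SE: opp run (3,3) capped by B -> flip
All flips: (3,3)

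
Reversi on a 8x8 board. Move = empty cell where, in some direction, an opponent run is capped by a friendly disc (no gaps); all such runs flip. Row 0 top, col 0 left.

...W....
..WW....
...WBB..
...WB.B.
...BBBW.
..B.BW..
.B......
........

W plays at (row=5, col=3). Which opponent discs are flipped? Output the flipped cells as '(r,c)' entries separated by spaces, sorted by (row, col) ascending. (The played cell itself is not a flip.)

Answer: (4,3) (5,4)

Derivation:
Dir NW: first cell '.' (not opp) -> no flip
Dir N: opp run (4,3) capped by W -> flip
Dir NE: opp run (4,4), next='.' -> no flip
Dir W: opp run (5,2), next='.' -> no flip
Dir E: opp run (5,4) capped by W -> flip
Dir SW: first cell '.' (not opp) -> no flip
Dir S: first cell '.' (not opp) -> no flip
Dir SE: first cell '.' (not opp) -> no flip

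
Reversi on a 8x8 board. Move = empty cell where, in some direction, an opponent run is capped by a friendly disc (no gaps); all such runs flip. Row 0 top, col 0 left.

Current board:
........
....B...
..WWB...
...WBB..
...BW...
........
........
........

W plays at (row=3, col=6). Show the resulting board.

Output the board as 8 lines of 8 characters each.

Answer: ........
....B...
..WWB...
...WWWW.
...BW...
........
........
........

Derivation:
Place W at (3,6); scan 8 dirs for brackets.
Dir NW: first cell '.' (not opp) -> no flip
Dir N: first cell '.' (not opp) -> no flip
Dir NE: first cell '.' (not opp) -> no flip
Dir W: opp run (3,5) (3,4) capped by W -> flip
Dir E: first cell '.' (not opp) -> no flip
Dir SW: first cell '.' (not opp) -> no flip
Dir S: first cell '.' (not opp) -> no flip
Dir SE: first cell '.' (not opp) -> no flip
All flips: (3,4) (3,5)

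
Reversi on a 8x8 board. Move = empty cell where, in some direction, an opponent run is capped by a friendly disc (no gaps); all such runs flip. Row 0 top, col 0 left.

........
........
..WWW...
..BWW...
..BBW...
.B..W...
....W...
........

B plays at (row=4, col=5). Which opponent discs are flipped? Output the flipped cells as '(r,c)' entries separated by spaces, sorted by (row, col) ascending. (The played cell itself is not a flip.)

Dir NW: opp run (3,4) (2,3), next='.' -> no flip
Dir N: first cell '.' (not opp) -> no flip
Dir NE: first cell '.' (not opp) -> no flip
Dir W: opp run (4,4) capped by B -> flip
Dir E: first cell '.' (not opp) -> no flip
Dir SW: opp run (5,4), next='.' -> no flip
Dir S: first cell '.' (not opp) -> no flip
Dir SE: first cell '.' (not opp) -> no flip

Answer: (4,4)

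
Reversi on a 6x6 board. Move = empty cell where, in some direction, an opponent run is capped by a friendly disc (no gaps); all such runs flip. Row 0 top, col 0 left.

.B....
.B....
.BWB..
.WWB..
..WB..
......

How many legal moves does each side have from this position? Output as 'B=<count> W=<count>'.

Answer: B=3 W=8

Derivation:
-- B to move --
(1,2): no bracket -> illegal
(1,3): no bracket -> illegal
(2,0): no bracket -> illegal
(3,0): flips 2 -> legal
(4,0): no bracket -> illegal
(4,1): flips 3 -> legal
(5,1): flips 1 -> legal
(5,2): no bracket -> illegal
(5,3): no bracket -> illegal
B mobility = 3
-- W to move --
(0,0): flips 1 -> legal
(0,2): no bracket -> illegal
(1,0): flips 1 -> legal
(1,2): no bracket -> illegal
(1,3): no bracket -> illegal
(1,4): flips 1 -> legal
(2,0): flips 1 -> legal
(2,4): flips 2 -> legal
(3,0): no bracket -> illegal
(3,4): flips 1 -> legal
(4,4): flips 2 -> legal
(5,2): no bracket -> illegal
(5,3): no bracket -> illegal
(5,4): flips 1 -> legal
W mobility = 8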